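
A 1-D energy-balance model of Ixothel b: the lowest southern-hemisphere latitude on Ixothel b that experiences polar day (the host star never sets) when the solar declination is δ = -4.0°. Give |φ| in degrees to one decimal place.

Polar day requires cos H₀ = −tan φ tan δ ≤ −1, i.e. tan φ tan δ ≥ 1.
The boundary is |tan φ| · |tan δ| = 1, so |φ| = 90° − |δ| = 90° − 4.0° = 86.0° in the southern hemisphere.

|φ| = 86.0°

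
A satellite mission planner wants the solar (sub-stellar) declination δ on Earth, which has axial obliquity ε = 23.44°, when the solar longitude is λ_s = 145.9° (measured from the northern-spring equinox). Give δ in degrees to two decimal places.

sin δ = sin ε · sin λ_s = sin 23.44° × sin 145.9° = 0.223016.
δ = arcsin(0.223016) = +12.89°.

δ = +12.89°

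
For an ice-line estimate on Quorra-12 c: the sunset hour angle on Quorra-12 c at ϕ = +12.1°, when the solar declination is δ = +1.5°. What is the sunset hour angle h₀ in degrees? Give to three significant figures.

cos h₀ = −tan ϕ · tan δ = −tan(+12.1°) × tan(+1.500°) = -0.0056, so h₀ = 1.5764 rad = 90.32°.

h₀ = 90.3°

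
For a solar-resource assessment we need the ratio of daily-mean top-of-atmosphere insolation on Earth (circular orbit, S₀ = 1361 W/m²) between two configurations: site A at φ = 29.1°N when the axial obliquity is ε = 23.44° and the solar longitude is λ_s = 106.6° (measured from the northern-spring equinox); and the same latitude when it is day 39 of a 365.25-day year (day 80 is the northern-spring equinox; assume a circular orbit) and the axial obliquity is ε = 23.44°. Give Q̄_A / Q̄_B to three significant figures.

Q̄_A / Q̄_B ≈ 1.71

— Configuration A (φ=+29.1°):
Solar declination: sin δ = sin ε · sin λ_s = sin 23.44° × sin 106.6° = 0.38121, so δ = +22.409°.
cos H₀ = −tan(+29.1°) tan(+22.409°) = -0.2295, H₀ = 1.8024 rad.
Bracket: H₀ sin φ sin δ + cos φ cos δ sin H₀ = 1.8024×0.48634×0.38121 + 0.87377×0.92449×0.97331 = 0.334161 + 0.786232 = 1.120393.
Q̄ = (S₀/π) × [bracket] = (1361/π) × 1.120393 = 485.38 W/m².
— Configuration B (φ=+29.1°):
Solar longitude: λ_s = 360° × (39 − 80)/365.25 = -40.411°, i.e. -40.411° + 360° = 319.589°.
sin δ = sin 23.44° × sin 319.589° = -0.25787, so δ = -14.944°.
cos H₀ = −tan(+29.1°) tan(-14.944°) = 0.1486, H₀ = 1.4217 rad.
Bracket: H₀ sin φ sin δ + cos φ cos δ sin H₀ = 1.4217×0.48634×-0.25787 + 0.87377×0.96618×0.98890 = -0.178299 + 0.834848 = 0.656549.
Q̄ = (S₀/π) × [bracket] = (1361/π) × 0.656549 = 284.43 W/m².
Ratio Q̄_A / Q̄_B = 485.38 / 284.43 = 1.707.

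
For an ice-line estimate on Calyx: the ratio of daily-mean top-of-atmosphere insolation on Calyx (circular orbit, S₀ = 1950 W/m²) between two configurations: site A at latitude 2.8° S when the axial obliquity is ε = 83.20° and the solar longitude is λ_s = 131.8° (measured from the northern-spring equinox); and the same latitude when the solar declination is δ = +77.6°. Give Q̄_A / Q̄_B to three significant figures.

Q̄_A / Q̄_B ≈ 4.25

— Configuration A (φ=-2.8°):
Solar declination: sin δ = sin ε · sin λ_s = sin 83.20° × sin 131.8° = 0.74023, so δ = +47.751°.
cos H₀ = −tan(-2.8°) tan(+47.751°) = 0.0538, H₀ = 1.5169 rad.
Bracket: H₀ sin φ sin δ + cos φ cos δ sin H₀ = 1.5169×-0.04885×0.74023 + 0.99881×0.67235×0.99855 = -0.054851 + 0.670576 = 0.615725.
Q̄ = (S₀/π) × [bracket] = (1950/π) × 0.615725 = 382.18 W/m².
— Configuration B (φ=-2.8°):
cos H₀ = −tan(-2.8°) tan(+77.600°) = 0.2224, H₀ = 1.3465 rad.
Bracket: H₀ sin φ sin δ + cos φ cos δ sin H₀ = 1.3465×-0.04885×0.97667 + 0.99881×0.21474×0.97494 = -0.064242 + 0.209109 = 0.144867.
Q̄ = (S₀/π) × [bracket] = (1950/π) × 0.144867 = 89.920 W/m².
Ratio Q̄_A / Q̄_B = 382.18 / 89.920 = 4.250.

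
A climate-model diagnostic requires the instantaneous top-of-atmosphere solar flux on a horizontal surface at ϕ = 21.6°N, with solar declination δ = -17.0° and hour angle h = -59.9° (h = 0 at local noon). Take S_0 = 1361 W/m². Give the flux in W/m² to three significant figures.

cos θ_z = sin ϕ sin δ + cos ϕ cos δ cos h = -0.107629 + 0.445918 = 0.338289.
Flux = S_0 · cos θ_z = 1361 × 0.338289 = 460.4 W/m².

460 W/m²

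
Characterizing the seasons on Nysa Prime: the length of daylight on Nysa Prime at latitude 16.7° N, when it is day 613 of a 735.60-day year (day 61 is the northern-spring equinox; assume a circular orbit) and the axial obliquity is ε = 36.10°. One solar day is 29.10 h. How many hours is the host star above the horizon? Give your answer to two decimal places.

Solar longitude: λ_s = 360° × (613 − 61)/735.60 = 270.147°.
sin δ = sin 36.10° × sin 270.147° = -0.58919, so δ = -36.100°.
cos H₀ = −tan φ · tan δ = −tan(+16.7°) × tan(-36.100°) = 0.2188, so H₀ = 1.3502 rad = 77.36°.
Daylight = 2H₀/(2π) × 29.10 h = (1.3502/π) × 29.10 = 12.51 h.

12.51 h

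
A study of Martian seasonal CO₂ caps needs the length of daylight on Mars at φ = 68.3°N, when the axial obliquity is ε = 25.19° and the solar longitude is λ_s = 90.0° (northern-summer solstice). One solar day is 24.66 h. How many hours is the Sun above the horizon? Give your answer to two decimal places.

Solar declination: sin δ = sin ε · sin λ_s = sin 25.19° × sin 90.0° = 0.42562, so δ = +25.190°.
Sunrise equation: cos H₀ = −tan φ · tan δ = -1.1819 ≤ −1, so the Sun never sets (polar day) and H₀ = π.
Daylight = 2H₀/(2π) × 24.66 h = (3.1416/π) × 24.66 = 24.66 h.

24.66 h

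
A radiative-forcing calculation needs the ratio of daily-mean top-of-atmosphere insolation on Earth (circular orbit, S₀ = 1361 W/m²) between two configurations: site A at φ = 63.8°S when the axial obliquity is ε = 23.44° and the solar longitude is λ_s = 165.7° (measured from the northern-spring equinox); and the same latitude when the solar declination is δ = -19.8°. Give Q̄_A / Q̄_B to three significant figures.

— Configuration A (φ=-63.8°):
Solar declination: sin δ = sin ε · sin λ_s = sin 23.44° × sin 165.7° = 0.09825, so δ = +5.639°.
cos H₀ = −tan(-63.8°) tan(+5.639°) = 0.2006, H₀ = 1.3688 rad.
Bracket: H₀ sin φ sin δ + cos φ cos δ sin H₀ = 1.3688×-0.89726×0.09825 + 0.44151×0.99516×0.97966 = -0.120668 + 0.430436 = 0.309768.
Q̄ = (S₀/π) × [bracket] = (1361/π) × 0.309768 = 134.20 W/m².
— Configuration B (φ=-63.8°):
cos H₀ = −tan(-63.8°) tan(-19.800°) = -0.7317, H₀ = 2.3916 rad.
Bracket: H₀ sin φ sin δ + cos φ cos δ sin H₀ = 2.3916×-0.89726×-0.33874 + 0.44151×0.94088×0.68167 = 0.726898 + 0.283171 = 1.010069.
Q̄ = (S₀/π) × [bracket] = (1361/π) × 1.010069 = 437.58 W/m².
Ratio Q̄_A / Q̄_B = 134.20 / 437.58 = 0.3067.

Q̄_A / Q̄_B ≈ 0.307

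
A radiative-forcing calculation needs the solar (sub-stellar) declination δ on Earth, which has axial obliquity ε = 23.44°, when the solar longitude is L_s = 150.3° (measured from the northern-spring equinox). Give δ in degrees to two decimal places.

sin δ = sin ε · sin L_s = sin 23.44° × sin 150.3° = 0.197088.
δ = arcsin(0.197088) = +11.37°.

δ = +11.37°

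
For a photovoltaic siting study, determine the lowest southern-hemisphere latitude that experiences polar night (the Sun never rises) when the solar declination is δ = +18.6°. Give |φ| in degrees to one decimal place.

Polar night requires cos H₀ = −tan φ tan δ ≥ 1, i.e. tan φ tan δ ≤ −1.
The boundary is |tan φ| · |tan δ| = 1, so |φ| = 90° − |δ| = 90° − 18.6° = 71.4° in the southern hemisphere.

|φ| = 71.4°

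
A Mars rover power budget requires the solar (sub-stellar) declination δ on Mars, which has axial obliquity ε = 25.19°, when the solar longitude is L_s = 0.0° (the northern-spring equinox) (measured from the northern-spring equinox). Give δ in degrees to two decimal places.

δ = +0.00°

sin δ = sin ε · sin L_s = sin 25.19° × sin 0.0° = 0.000000.
δ = arcsin(0.000000) = +0.00°.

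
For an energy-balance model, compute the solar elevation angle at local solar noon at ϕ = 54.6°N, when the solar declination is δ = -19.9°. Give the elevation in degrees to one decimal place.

15.5°

At local noon the hour angle is zero, so the zenith angle equals |ϕ − δ| = |+54.6° − (-19.900°)| = 74.500°.
Elevation = 90° − 74.500° = 15.5°.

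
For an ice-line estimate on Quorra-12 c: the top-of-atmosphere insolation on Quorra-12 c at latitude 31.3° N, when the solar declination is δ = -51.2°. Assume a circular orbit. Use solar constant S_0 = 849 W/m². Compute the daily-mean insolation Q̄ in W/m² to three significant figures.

Q̄ ≈ 16.6 W/m²

cos h₀ = −tan(+31.3°) tan(-51.200°) = 0.7562, h₀ = 0.7133 rad.
Bracket: h₀ sin ϕ sin δ + cos ϕ cos δ sin h₀ = 0.7133×0.51952×-0.77934 + 0.85446×0.62660×0.65433 = -0.288803 + 0.350331 = 0.061528.
Q̄ = (S_0/π) × [bracket] = (849/π) × 0.061528 = 16.63 W/m².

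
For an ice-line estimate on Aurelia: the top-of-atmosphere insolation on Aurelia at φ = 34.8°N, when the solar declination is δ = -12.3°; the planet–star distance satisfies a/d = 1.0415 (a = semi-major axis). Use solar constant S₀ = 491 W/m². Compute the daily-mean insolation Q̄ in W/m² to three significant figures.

cos H₀ = −tan(+34.8°) tan(-12.300°) = 0.1515, H₀ = 1.4187 rad.
Bracket: H₀ sin φ sin δ + cos φ cos δ sin H₀ = 1.4187×0.57071×-0.21303 + 0.82115×0.97705×0.98845 = -0.172483 + 0.793038 = 0.620555.
Inverse-square distance factor (a/d)² = 1.0415² = 1.084722.
Q̄ = (S₀/π) × 1.084722 × [bracket] = (491/π) × 1.084722 × 0.620555 = 105.2 W/m².

Q̄ ≈ 105 W/m²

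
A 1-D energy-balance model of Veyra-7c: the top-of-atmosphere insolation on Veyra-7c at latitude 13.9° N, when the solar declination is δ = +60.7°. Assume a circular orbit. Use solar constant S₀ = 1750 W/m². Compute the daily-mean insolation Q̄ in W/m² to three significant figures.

Q̄ ≈ 474 W/m²

cos H₀ = −tan(+13.9°) tan(+60.700°) = -0.4410, H₀ = 2.0275 rad.
Bracket: H₀ sin φ sin δ + cos φ cos δ sin H₀ = 2.0275×0.24023×0.87207 + 0.97072×0.48938×0.89751 = 0.424756 + 0.426363 = 0.851119.
Q̄ = (S₀/π) × [bracket] = (1750/π) × 0.851119 = 474.1 W/m².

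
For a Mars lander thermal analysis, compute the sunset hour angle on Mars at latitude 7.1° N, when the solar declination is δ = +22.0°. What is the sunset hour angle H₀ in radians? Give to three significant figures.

H₀ = 1.62 rad

cos H₀ = −tan φ · tan δ = −tan(+7.1°) × tan(+22.000°) = -0.0503, so H₀ = 1.6211 rad = 92.88°.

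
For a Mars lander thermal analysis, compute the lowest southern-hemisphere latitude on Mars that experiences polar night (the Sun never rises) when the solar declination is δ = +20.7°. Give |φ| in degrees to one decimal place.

|φ| = 69.3°

Polar night requires cos H₀ = −tan φ tan δ ≥ 1, i.e. tan φ tan δ ≤ −1.
The boundary is |tan φ| · |tan δ| = 1, so |φ| = 90° − |δ| = 90° − 20.7° = 69.3° in the southern hemisphere.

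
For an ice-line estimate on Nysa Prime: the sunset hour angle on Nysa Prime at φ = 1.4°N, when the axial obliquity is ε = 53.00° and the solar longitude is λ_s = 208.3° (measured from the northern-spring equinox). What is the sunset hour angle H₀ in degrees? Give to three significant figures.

H₀ = 89.4°

Solar declination: sin δ = sin ε · sin λ_s = sin 53.00° × sin 208.3° = -0.37862, so δ = -22.248°.
cos H₀ = −tan φ · tan δ = −tan(+1.4°) × tan(-22.248°) = 0.0100, so H₀ = 1.5608 rad = 89.43°.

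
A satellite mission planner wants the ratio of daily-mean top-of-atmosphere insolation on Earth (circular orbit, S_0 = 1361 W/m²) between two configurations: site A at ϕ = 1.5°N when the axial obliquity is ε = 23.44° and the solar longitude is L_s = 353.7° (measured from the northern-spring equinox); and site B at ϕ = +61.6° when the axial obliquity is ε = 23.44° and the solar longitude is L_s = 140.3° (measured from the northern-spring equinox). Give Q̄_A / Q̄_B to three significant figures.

Q̄_A / Q̄_B ≈ 1.15

— Configuration A (ϕ=+1.5°):
Solar declination: sin δ = sin ε · sin L_s = sin 23.44° × sin 353.7° = -0.04365, so δ = -2.502°.
cos h₀ = −tan(+1.5°) tan(-2.502°) = 0.0011, h₀ = 1.5697 rad.
Bracket: h₀ sin ϕ sin δ + cos ϕ cos δ sin h₀ = 1.5697×0.02618×-0.04365 + 0.99966×0.99905×1.00000 = -0.001794 + 0.998710 = 0.996916.
Q̄ = (S_0/π) × [bracket] = (1361/π) × 0.996916 = 431.88 W/m².
— Configuration B (ϕ=+61.6°):
Solar declination: sin δ = sin ε · sin L_s = sin 23.44° × sin 140.3° = 0.25409, so δ = +14.720°.
cos h₀ = −tan(+61.6°) tan(+14.720°) = -0.4859, h₀ = 2.0782 rad.
Bracket: h₀ sin ϕ sin δ + cos ϕ cos δ sin h₀ = 2.0782×0.87965×0.25409 + 0.47562×0.96718×0.87402 = 0.464499 + 0.402058 = 0.866557.
Q̄ = (S_0/π) × [bracket] = (1361/π) × 0.866557 = 375.41 W/m².
Ratio Q̄_A / Q̄_B = 431.88 / 375.41 = 1.150.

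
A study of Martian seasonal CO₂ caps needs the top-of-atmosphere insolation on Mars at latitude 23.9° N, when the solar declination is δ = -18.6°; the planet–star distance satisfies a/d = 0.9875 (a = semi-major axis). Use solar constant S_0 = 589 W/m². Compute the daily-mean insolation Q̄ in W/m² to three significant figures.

cos h₀ = −tan(+23.9°) tan(-18.600°) = 0.1491, h₀ = 1.4211 rad.
Bracket: h₀ sin ϕ sin δ + cos ϕ cos δ sin h₀ = 1.4211×0.40514×-0.31896 + 0.91425×0.94777×0.98882 = -0.183639 + 0.856811 = 0.673172.
Inverse-square distance factor (a/d)² = 0.9875² = 0.975156.
Q̄ = (S_0/π) × 0.975156 × [bracket] = (589/π) × 0.975156 × 0.673172 = 123.1 W/m².

Q̄ ≈ 123 W/m²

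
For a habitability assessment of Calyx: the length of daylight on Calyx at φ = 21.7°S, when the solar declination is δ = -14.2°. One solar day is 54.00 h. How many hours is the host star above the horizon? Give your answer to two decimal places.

28.73 h

cos H₀ = −tan φ · tan δ = −tan(-21.7°) × tan(-14.200°) = -0.1007, so H₀ = 1.6717 rad = 95.78°.
Daylight = 2H₀/(2π) × 54.00 h = (1.6717/π) × 54.00 = 28.73 h.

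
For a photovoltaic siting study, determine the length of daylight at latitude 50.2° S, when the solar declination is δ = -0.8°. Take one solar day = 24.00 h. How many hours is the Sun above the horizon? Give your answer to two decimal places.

cos h₀ = −tan ϕ · tan δ = −tan(-50.2°) × tan(-0.800°) = -0.0168, so h₀ = 1.5876 rad = 90.96°.
Daylight = 2h₀/(2π) × 24.00 h = (1.5876/π) × 24.00 = 12.13 h.

12.13 h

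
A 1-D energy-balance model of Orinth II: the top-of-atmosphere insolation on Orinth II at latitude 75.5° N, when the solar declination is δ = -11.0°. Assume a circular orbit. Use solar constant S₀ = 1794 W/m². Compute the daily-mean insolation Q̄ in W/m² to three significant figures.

Q̄ ≈ 16.6 W/m²

cos H₀ = −tan(+75.5°) tan(-11.000°) = 0.7516, H₀ = 0.7203 rad.
Bracket: H₀ sin φ sin δ + cos φ cos δ sin H₀ = 0.7203×0.96815×-0.19081 + 0.25038×0.98163×0.65960 = -0.133063 + 0.162117 = 0.029054.
Q̄ = (S₀/π) × [bracket] = (1794/π) × 0.029054 = 16.59 W/m².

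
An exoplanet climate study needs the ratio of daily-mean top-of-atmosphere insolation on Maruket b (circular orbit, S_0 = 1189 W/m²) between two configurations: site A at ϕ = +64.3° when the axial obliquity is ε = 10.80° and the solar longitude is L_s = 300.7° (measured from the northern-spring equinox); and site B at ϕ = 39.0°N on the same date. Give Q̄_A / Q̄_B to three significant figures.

— Configuration A (ϕ=+64.3°):
Solar declination: sin δ = sin ε · sin L_s = sin 10.80° × sin 300.7° = -0.16112, so δ = -9.272°.
cos h₀ = −tan(+64.3°) tan(-9.272°) = 0.3392, h₀ = 1.2247 rad.
Bracket: h₀ sin ϕ sin δ + cos ϕ cos δ sin h₀ = 1.2247×0.90108×-0.16112 + 0.43366×0.98693×0.94071 = -0.177804 + 0.402616 = 0.224812.
Q̄ = (S_0/π) × [bracket] = (1189/π) × 0.224812 = 85.085 W/m².
— Configuration B (ϕ=+39.0°):
cos h₀ = −tan(+39.0°) tan(-9.272°) = 0.1322, h₀ = 1.4382 rad.
Bracket: h₀ sin ϕ sin δ + cos ϕ cos δ sin h₀ = 1.4382×0.62932×-0.16112 + 0.77715×0.98693×0.99122 = -0.145828 + 0.760258 = 0.614430.
Q̄ = (S_0/π) × [bracket] = (1189/π) × 0.614430 = 232.54 W/m².
Ratio Q̄_A / Q̄_B = 85.085 / 232.54 = 0.3659.

Q̄_A / Q̄_B ≈ 0.366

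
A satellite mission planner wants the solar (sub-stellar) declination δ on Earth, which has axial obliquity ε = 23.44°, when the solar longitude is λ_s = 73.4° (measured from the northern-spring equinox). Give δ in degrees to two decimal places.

δ = +22.41°

sin δ = sin ε · sin λ_s = sin 23.44° × sin 73.4° = 0.381210.
δ = arcsin(0.381210) = +22.41°.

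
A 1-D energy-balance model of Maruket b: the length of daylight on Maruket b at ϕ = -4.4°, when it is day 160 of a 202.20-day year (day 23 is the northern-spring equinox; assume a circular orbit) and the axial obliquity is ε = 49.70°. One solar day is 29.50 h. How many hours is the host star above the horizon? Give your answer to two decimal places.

15.43 h

Solar longitude: L_s = 360° × (160 − 23)/202.20 = 243.917°.
sin δ = sin 49.70° × sin 243.917° = -0.68500, so δ = -43.235°.
cos h₀ = −tan ϕ · tan δ = −tan(-4.4°) × tan(-43.235°) = -0.0723, so h₀ = 1.6432 rad = 94.15°.
Daylight = 2h₀/(2π) × 29.50 h = (1.6432/π) × 29.50 = 15.43 h.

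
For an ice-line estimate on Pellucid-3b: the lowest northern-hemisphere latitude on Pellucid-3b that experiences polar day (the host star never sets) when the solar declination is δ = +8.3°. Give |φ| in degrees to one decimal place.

Polar day requires cos H₀ = −tan φ tan δ ≤ −1, i.e. tan φ tan δ ≥ 1.
The boundary is |tan φ| · |tan δ| = 1, so |φ| = 90° − |δ| = 90° − 8.3° = 81.7° in the northern hemisphere.

|φ| = 81.7°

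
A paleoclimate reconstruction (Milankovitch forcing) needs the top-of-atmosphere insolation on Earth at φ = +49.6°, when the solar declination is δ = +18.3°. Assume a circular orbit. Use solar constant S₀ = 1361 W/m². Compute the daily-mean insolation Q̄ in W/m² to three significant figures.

cos H₀ = −tan(+49.6°) tan(+18.300°) = -0.3886, H₀ = 1.9699 rad.
Bracket: H₀ sin φ sin δ + cos φ cos δ sin H₀ = 1.9699×0.76154×0.31399 + 0.64812×0.94943×0.92141 = 0.471034 + 0.566985 = 1.038019.
Q̄ = (S₀/π) × [bracket] = (1361/π) × 1.038019 = 449.7 W/m².

Q̄ ≈ 450 W/m²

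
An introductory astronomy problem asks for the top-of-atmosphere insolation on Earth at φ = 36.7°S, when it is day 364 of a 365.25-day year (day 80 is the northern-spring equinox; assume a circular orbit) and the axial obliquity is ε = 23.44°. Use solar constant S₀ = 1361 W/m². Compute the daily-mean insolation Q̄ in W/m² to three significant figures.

Q̄ ≈ 495 W/m²

Solar longitude: λ_s = 360° × (364 − 80)/365.25 = 279.918°.
sin δ = sin 23.44° × sin 279.918° = -0.39184, so δ = -23.069°.
cos H₀ = −tan(-36.7°) tan(-23.069°) = -0.3175, H₀ = 1.8938 rad.
Bracket: H₀ sin φ sin δ + cos φ cos δ sin H₀ = 1.8938×-0.59763×-0.39184 + 0.80178×0.92003×0.94827 = 0.443481 + 0.699502 = 1.142983.
Q̄ = (S₀/π) × [bracket] = (1361/π) × 1.142983 = 495.2 W/m².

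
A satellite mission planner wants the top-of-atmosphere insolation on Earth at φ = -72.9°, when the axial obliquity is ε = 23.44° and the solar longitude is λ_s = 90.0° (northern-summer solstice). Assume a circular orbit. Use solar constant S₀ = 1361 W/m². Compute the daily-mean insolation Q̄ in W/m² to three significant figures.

Q̄ ≈ 0.00 W/m²

Solar declination: sin δ = sin ε · sin λ_s = sin 23.44° × sin 90.0° = 0.39779, so δ = +23.440°.
cos H₀ = −tan(-72.9°) tan(+23.440°) = 1.4093 ≥ 1 ⇒ polar night, H₀ = 0 and Q̄ = 0.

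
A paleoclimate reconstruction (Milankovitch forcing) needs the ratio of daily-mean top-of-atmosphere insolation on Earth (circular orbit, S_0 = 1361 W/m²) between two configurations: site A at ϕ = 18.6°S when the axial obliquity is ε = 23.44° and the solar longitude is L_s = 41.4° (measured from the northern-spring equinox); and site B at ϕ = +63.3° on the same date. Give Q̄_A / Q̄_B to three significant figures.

Q̄_A / Q̄_B ≈ 0.906

— Configuration A (ϕ=-18.6°):
Solar declination: sin δ = sin ε · sin L_s = sin 23.44° × sin 41.4° = 0.26306, so δ = +15.252°.
cos h₀ = −tan(-18.6°) tan(+15.252°) = 0.0918, h₀ = 1.4789 rad.
Bracket: h₀ sin ϕ sin δ + cos ϕ cos δ sin h₀ = 1.4789×-0.31896×0.26306 + 0.94777×0.96478×0.99578 = -0.124088 + 0.910531 = 0.786443.
Q̄ = (S_0/π) × [bracket] = (1361/π) × 0.786443 = 340.70 W/m².
— Configuration B (ϕ=+63.3°):
cos h₀ = −tan(+63.3°) tan(+15.252°) = -0.5421, h₀ = 2.1438 rad.
Bracket: h₀ sin ϕ sin δ + cos ϕ cos δ sin h₀ = 2.1438×0.89337×0.26306 + 0.44932×0.96478×0.84029 = 0.503814 + 0.364261 = 0.868075.
Q̄ = (S_0/π) × [bracket] = (1361/π) × 0.868075 = 376.07 W/m².
Ratio Q̄_A / Q̄_B = 340.70 / 376.07 = 0.9059.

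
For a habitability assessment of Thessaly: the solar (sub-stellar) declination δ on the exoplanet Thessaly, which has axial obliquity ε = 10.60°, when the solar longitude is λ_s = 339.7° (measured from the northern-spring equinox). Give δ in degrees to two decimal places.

sin δ = sin ε · sin λ_s = sin 10.60° × sin 339.7° = -0.063819.
δ = arcsin(-0.063819) = -3.66°.

δ = -3.66°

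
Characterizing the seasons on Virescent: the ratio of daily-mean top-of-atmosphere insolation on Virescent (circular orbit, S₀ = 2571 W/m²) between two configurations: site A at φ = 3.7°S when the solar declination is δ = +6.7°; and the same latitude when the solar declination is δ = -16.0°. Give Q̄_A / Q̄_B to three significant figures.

Q̄_A / Q̄_B ≈ 0.992

— Configuration A (φ=-3.7°):
cos H₀ = −tan(-3.7°) tan(+6.700°) = 0.0076, H₀ = 1.5632 rad.
Bracket: H₀ sin φ sin δ + cos φ cos δ sin H₀ = 1.5632×-0.06453×0.11667 + 0.99792×0.99317×0.99997 = -0.011769 + 0.991074 = 0.979305.
Q̄ = (S₀/π) × [bracket] = (2571/π) × 0.979305 = 801.44 W/m².
— Configuration B (φ=-3.7°):
cos H₀ = −tan(-3.7°) tan(-16.000°) = -0.0185, H₀ = 1.5893 rad.
Bracket: H₀ sin φ sin δ + cos φ cos δ sin H₀ = 1.5893×-0.06453×-0.27564 + 0.99792×0.96126×0.99983 = 0.028269 + 0.959098 = 0.987367.
Q̄ = (S₀/π) × [bracket] = (2571/π) × 0.987367 = 808.04 W/m².
Ratio Q̄_A / Q̄_B = 801.44 / 808.04 = 0.9918.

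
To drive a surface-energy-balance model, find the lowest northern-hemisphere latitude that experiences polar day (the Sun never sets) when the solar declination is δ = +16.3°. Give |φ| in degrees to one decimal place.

|φ| = 73.7°

Polar day requires cos H₀ = −tan φ tan δ ≤ −1, i.e. tan φ tan δ ≥ 1.
The boundary is |tan φ| · |tan δ| = 1, so |φ| = 90° − |δ| = 90° − 16.3° = 73.7° in the northern hemisphere.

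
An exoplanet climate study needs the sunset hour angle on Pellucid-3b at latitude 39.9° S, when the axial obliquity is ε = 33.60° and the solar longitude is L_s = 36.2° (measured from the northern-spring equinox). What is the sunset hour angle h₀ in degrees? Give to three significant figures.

Solar declination: sin δ = sin ε · sin L_s = sin 33.60° × sin 36.2° = 0.32684, so δ = +19.077°.
cos h₀ = −tan ϕ · tan δ = −tan(-39.9°) × tan(+19.077°) = 0.2892, so h₀ = 1.2774 rad = 73.19°.

h₀ = 73.2°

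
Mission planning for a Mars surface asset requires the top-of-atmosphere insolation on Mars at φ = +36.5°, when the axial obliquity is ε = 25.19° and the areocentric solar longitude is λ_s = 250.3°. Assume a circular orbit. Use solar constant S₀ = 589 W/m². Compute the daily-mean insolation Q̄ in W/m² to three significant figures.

Q̄ ≈ 75.2 W/m²

sin δ = sin 25.19° × sin 250.3° = -0.40071, so δ = -23.623°.
cos H₀ = −tan(+36.5°) tan(-23.623°) = 0.3236, H₀ = 1.2412 rad.
Bracket: H₀ sin φ sin δ + cos φ cos δ sin H₀ = 1.2412×0.59482×-0.40071 + 0.80386×0.91620×0.94618 = -0.295840 + 0.696858 = 0.401018.
Q̄ = (S₀/π) × [bracket] = (589/π) × 0.401018 = 75.18 W/m².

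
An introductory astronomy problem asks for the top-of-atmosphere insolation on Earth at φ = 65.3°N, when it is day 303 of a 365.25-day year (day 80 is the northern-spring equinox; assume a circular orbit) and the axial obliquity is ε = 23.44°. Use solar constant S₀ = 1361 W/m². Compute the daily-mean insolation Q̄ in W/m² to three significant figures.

Solar longitude: λ_s = 360° × (303 − 80)/365.25 = 219.795°.
sin δ = sin 23.44° × sin 219.795° = -0.25460, so δ = -14.750°.
cos H₀ = −tan(+65.3°) tan(-14.750°) = 0.5724, H₀ = 0.9614 rad.
Bracket: H₀ sin φ sin δ + cos φ cos δ sin H₀ = 0.9614×0.90851×-0.25460 + 0.41787×0.96705×0.81997 = -0.222378 + 0.331351 = 0.108973.
Q̄ = (S₀/π) × [bracket] = (1361/π) × 0.108973 = 47.21 W/m².

Q̄ ≈ 47.2 W/m²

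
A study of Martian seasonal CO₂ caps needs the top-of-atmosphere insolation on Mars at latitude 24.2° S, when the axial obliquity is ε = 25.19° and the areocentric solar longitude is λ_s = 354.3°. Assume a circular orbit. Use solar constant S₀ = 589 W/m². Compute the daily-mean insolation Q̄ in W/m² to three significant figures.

sin δ = sin 25.19° × sin 354.3° = -0.04227, so δ = -2.423°.
cos H₀ = −tan(-24.2°) tan(-2.423°) = -0.0190, H₀ = 1.5898 rad.
Bracket: H₀ sin φ sin δ + cos φ cos δ sin H₀ = 1.5898×-0.40992×-0.04227 + 0.91212×0.99911×0.99982 = 0.027547 + 0.911144 = 0.938691.
Q̄ = (S₀/π) × [bracket] = (589/π) × 0.938691 = 176.0 W/m².

Q̄ ≈ 176 W/m²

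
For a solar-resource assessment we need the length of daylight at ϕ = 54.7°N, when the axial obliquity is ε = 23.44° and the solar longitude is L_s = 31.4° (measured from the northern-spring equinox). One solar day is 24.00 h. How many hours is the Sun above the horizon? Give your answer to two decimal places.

Solar declination: sin δ = sin ε · sin L_s = sin 23.44° × sin 31.4° = 0.20725, so δ = +11.961°.
cos h₀ = −tan ϕ · tan δ = −tan(+54.7°) × tan(+11.961°) = -0.2992, so h₀ = 1.8747 rad = 107.41°.
Daylight = 2h₀/(2π) × 24.00 h = (1.8747/π) × 24.00 = 14.32 h.

14.32 h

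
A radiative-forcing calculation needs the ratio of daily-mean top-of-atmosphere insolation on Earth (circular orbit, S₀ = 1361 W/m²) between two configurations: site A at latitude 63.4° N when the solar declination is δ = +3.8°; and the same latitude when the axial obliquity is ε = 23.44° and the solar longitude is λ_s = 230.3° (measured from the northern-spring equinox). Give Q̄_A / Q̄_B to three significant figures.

— Configuration A (φ=+63.4°):
cos H₀ = −tan(+63.4°) tan(+3.800°) = -0.1326, H₀ = 1.7038 rad.
Bracket: H₀ sin φ sin δ + cos φ cos δ sin H₀ = 1.7038×0.89415×0.06627 + 0.44776×0.99780×0.99116 = 0.100959 + 0.442825 = 0.543784.
Q̄ = (S₀/π) × [bracket] = (1361/π) × 0.543784 = 235.58 W/m².
— Configuration B (φ=+63.4°):
Solar declination: sin δ = sin ε · sin λ_s = sin 23.44° × sin 230.3° = -0.30606, so δ = -17.822°.
cos H₀ = −tan(+63.4°) tan(-17.822°) = 0.6420, H₀ = 0.8737 rad.
Bracket: H₀ sin φ sin δ + cos φ cos δ sin H₀ = 0.8737×0.89415×-0.30606 + 0.44776×0.95201×0.76671 = -0.239100 + 0.326827 = 0.087727.
Q̄ = (S₀/π) × [bracket] = (1361/π) × 0.087727 = 38.005 W/m².
Ratio Q̄_A / Q̄_B = 235.58 / 38.005 = 6.199.

Q̄_A / Q̄_B ≈ 6.20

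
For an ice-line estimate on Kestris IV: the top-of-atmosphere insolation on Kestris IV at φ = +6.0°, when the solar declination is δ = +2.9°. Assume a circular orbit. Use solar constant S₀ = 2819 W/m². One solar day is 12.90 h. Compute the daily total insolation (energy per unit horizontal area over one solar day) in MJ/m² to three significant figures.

41.7 MJ/m²

cos H₀ = −tan(+6.0°) tan(+2.900°) = -0.0053, H₀ = 1.5761 rad.
Bracket: H₀ sin φ sin δ + cos φ cos δ sin H₀ = 1.5761×0.10453×0.05059 + 0.99452×0.99872×0.99999 = 0.008335 + 0.993237 = 1.001572.
Q̄ = (S₀/π) × [bracket] = (2819/π) × 1.001572 = 898.73 W/m².
Daily total = Q̄ × 12.90 h × 3600 s/h = 898.73 × 12.90 × 3600 / 10⁶ = 41.74 MJ/m².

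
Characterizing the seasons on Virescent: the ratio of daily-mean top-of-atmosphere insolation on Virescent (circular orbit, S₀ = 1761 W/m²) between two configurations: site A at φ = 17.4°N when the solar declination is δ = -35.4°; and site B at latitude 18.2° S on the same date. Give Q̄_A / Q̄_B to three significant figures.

— Configuration A (φ=+17.4°):
cos H₀ = −tan(+17.4°) tan(-35.400°) = 0.2227, H₀ = 1.3462 rad.
Bracket: H₀ sin φ sin δ + cos φ cos δ sin H₀ = 1.3462×0.29904×-0.57928 + 0.95424×0.81513×0.97489 = -0.233199 + 0.758298 = 0.525099.
Q̄ = (S₀/π) × [bracket] = (1761/π) × 0.525099 = 294.34 W/m².
— Configuration B (φ=-18.2°):
cos H₀ = −tan(-18.2°) tan(-35.400°) = -0.2337, H₀ = 1.8066 rad.
Bracket: H₀ sin φ sin δ + cos φ cos δ sin H₀ = 1.8066×-0.31233×-0.57928 + 0.94997×0.81513×0.97232 = 0.326862 + 0.752915 = 1.079777.
Q̄ = (S₀/π) × [bracket] = (1761/π) × 1.079777 = 605.26 W/m².
Ratio Q̄_A / Q̄_B = 294.34 / 605.26 = 0.4863.

Q̄_A / Q̄_B ≈ 0.486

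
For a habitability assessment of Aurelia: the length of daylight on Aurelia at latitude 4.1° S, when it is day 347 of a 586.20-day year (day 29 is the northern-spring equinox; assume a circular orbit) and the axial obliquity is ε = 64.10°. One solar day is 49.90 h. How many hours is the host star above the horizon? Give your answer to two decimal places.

Solar longitude: λ_s = 360° × (347 − 29)/586.20 = 195.292°.
sin δ = sin 64.10° × sin 195.292° = -0.23724, so δ = -13.724°.
cos H₀ = −tan φ · tan δ = −tan(-4.1°) × tan(-13.724°) = -0.0175, so H₀ = 1.5883 rad = 91.00°.
Daylight = 2H₀/(2π) × 49.90 h = (1.5883/π) × 49.90 = 25.23 h.

25.23 h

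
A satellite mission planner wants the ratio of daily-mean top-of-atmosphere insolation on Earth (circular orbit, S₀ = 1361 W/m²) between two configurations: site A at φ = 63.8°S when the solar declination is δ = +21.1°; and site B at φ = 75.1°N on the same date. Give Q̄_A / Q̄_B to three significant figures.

— Configuration A (φ=-63.8°):
cos H₀ = −tan(-63.8°) tan(+21.100°) = 0.7842, H₀ = 0.6694 rad.
Bracket: H₀ sin φ sin δ + cos φ cos δ sin H₀ = 0.6694×-0.89726×0.36000 + 0.44151×0.93295×0.62052 = -0.216225 + 0.255596 = 0.039371.
Q̄ = (S₀/π) × [bracket] = (1361/π) × 0.039371 = 17.056 W/m².
— Configuration B (φ=+75.1°):
cos H₀ = −tan(+75.1°) tan(+21.100°) = -1.4502 ≤ −1 ⇒ polar day, H₀ = π.
Bracket: H₀ sin φ sin δ + cos φ cos δ sin H₀ = 3.1416×0.96638×0.36000 + 0.25713×0.93295×0.00000 = 1.092953 + 0.000000 = 1.092953.
Q̄ = (S₀/π) × [bracket] = (1361/π) × 1.092953 = 473.49 W/m².
Ratio Q̄_A / Q̄_B = 17.056 / 473.49 = 0.03602.

Q̄_A / Q̄_B ≈ 0.0360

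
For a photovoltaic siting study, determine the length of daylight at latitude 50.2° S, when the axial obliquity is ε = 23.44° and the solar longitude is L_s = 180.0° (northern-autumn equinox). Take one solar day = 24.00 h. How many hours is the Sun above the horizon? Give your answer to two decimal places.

Solar declination: sin δ = sin ε · sin L_s = sin 23.44° × sin 180.0° = 0.00000, so δ = +0.000°.
cos h₀ = −tan ϕ · tan δ = −tan(-50.2°) × tan(+0.000°) = 0.0000, so h₀ = 1.5708 rad = 90.00°.
Daylight = 2h₀/(2π) × 24.00 h = (1.5708/π) × 24.00 = 12.00 h.

12.00 h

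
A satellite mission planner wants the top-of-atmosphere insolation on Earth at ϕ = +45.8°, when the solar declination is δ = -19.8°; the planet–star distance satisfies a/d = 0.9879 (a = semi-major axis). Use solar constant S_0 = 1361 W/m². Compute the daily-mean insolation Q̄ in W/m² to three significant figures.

Q̄ ≈ 135 W/m²

cos h₀ = −tan(+45.8°) tan(-19.800°) = 0.3702, h₀ = 1.1916 rad.
Bracket: h₀ sin ϕ sin δ + cos ϕ cos δ sin h₀ = 1.1916×0.71691×-0.33874 + 0.69717×0.94088×0.92894 = -0.289375 + 0.609341 = 0.319966.
Inverse-square distance factor (a/d)² = 0.9879² = 0.975946.
Q̄ = (S_0/π) × 0.975946 × [bracket] = (1361/π) × 0.975946 × 0.319966 = 135.3 W/m².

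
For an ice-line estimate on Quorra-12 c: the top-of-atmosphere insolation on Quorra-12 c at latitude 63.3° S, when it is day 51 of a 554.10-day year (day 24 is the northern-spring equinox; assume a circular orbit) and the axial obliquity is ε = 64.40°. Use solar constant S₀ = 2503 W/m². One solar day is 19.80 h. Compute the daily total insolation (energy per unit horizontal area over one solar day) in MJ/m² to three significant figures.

Solar longitude: λ_s = 360° × (51 − 24)/554.10 = 17.542°.
sin δ = sin 64.40° × sin 17.542° = 0.27182, so δ = +15.772°.
cos H₀ = −tan(-63.3°) tan(+15.772°) = 0.5616, H₀ = 0.9745 rad.
Bracket: H₀ sin φ sin δ + cos φ cos δ sin H₀ = 0.9745×-0.89337×0.27182 + 0.44932×0.96235×0.82742 = -0.236644 + 0.357779 = 0.121135.
Q̄ = (S₀/π) × [bracket] = (2503/π) × 0.121135 = 96.512 W/m².
Daily total = Q̄ × 19.80 h × 3600 s/h = 96.512 × 19.80 × 3600 / 10⁶ = 6.879 MJ/m².

6.88 MJ/m²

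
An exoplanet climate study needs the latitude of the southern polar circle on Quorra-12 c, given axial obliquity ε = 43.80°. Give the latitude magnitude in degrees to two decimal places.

46.20°

The polar circle is the lowest latitude that experiences at least one full rotation of continuous darkness at the northern-summer solstice; it lies at |ϕ| = 90° − ε = 90° − 43.80° = 46.20°.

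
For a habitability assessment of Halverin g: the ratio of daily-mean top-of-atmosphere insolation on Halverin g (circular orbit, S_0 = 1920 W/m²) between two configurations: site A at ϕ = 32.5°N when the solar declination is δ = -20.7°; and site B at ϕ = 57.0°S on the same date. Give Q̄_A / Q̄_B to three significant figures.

— Configuration A (ϕ=+32.5°):
cos h₀ = −tan(+32.5°) tan(-20.700°) = 0.2407, h₀ = 1.3277 rad.
Bracket: h₀ sin ϕ sin δ + cos ϕ cos δ sin h₀ = 1.3277×0.53730×-0.35347 + 0.84339×0.93544×0.97059 = -0.252156 + 0.765738 = 0.513582.
Q̄ = (S_0/π) × [bracket] = (1920/π) × 0.513582 = 313.88 W/m².
— Configuration B (ϕ=-57.0°):
cos h₀ = −tan(-57.0°) tan(-20.700°) = -0.5819, h₀ = 2.1918 rad.
Bracket: h₀ sin ϕ sin δ + cos ϕ cos δ sin h₀ = 2.1918×-0.83867×-0.35347 + 0.54464×0.93544×0.81328 = 0.649747 + 0.414348 = 1.064095.
Q̄ = (S_0/π) × [bracket] = (1920/π) × 1.064095 = 650.33 W/m².
Ratio Q̄_A / Q̄_B = 313.88 / 650.33 = 0.4826.

Q̄_A / Q̄_B ≈ 0.483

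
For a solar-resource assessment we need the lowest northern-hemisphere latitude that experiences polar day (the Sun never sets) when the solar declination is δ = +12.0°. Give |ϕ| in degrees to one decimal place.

Polar day requires cos h₀ = −tan ϕ tan δ ≤ −1, i.e. tan ϕ tan δ ≥ 1.
The boundary is |tan ϕ| · |tan δ| = 1, so |ϕ| = 90° − |δ| = 90° − 12.0° = 78.0° in the northern hemisphere.

|ϕ| = 78.0°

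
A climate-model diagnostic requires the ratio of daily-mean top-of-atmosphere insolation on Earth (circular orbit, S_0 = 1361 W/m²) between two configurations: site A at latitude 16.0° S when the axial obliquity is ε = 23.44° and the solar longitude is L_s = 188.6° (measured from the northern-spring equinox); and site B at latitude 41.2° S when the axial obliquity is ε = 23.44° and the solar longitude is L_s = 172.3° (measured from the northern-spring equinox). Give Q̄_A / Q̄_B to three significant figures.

Q̄_A / Q̄_B ≈ 1.41

— Configuration A (ϕ=-16.0°):
Solar declination: sin δ = sin ε · sin L_s = sin 23.44° × sin 188.6° = -0.05948, so δ = -3.410°.
cos h₀ = −tan(-16.0°) tan(-3.410°) = -0.0171, h₀ = 1.5879 rad.
Bracket: h₀ sin ϕ sin δ + cos ϕ cos δ sin h₀ = 1.5879×-0.27564×-0.05948 + 0.96126×0.99823×0.99985 = 0.026034 + 0.959415 = 0.985449.
Q̄ = (S_0/π) × [bracket] = (1361/π) × 0.985449 = 426.92 W/m².
— Configuration B (ϕ=-41.2°):
Solar declination: sin δ = sin ε · sin L_s = sin 23.44° × sin 172.3° = 0.05330, so δ = +3.055°.
cos h₀ = −tan(-41.2°) tan(+3.055°) = 0.0467, h₀ = 1.5241 rad.
Bracket: h₀ sin ϕ sin δ + cos ϕ cos δ sin h₀ = 1.5241×-0.65869×0.05330 + 0.75241×0.99858×0.99891 = -0.053508 + 0.750523 = 0.697015.
Q̄ = (S_0/π) × [bracket] = (1361/π) × 0.697015 = 301.96 W/m².
Ratio Q̄_A / Q̄_B = 426.92 / 301.96 = 1.414.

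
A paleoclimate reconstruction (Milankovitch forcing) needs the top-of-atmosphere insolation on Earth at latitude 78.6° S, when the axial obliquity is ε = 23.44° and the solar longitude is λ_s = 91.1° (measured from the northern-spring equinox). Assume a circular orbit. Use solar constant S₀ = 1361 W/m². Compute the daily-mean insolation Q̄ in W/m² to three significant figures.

Q̄ ≈ 0.00 W/m²

Solar declination: sin δ = sin ε · sin λ_s = sin 23.44° × sin 91.1° = 0.39772, so δ = +23.435°.
cos H₀ = −tan(-78.6°) tan(+23.435°) = 2.1498 ≥ 1 ⇒ polar night, H₀ = 0 and Q̄ = 0.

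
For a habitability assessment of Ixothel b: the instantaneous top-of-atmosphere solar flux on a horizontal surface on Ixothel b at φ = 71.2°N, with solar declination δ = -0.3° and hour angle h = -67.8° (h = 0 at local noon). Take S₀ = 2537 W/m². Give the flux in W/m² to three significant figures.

cos θ_z = sin φ sin δ + cos φ cos δ cos h = -0.004957 + 0.121763 = 0.116806.
Flux = S₀ · cos θ_z = 2537 × 0.116806 = 296.3 W/m².

296 W/m²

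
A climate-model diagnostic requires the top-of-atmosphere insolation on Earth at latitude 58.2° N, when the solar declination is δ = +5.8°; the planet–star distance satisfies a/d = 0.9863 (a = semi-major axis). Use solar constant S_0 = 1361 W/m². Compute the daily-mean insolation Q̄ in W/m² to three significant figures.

cos h₀ = −tan(+58.2°) tan(+5.800°) = -0.1638, h₀ = 1.7354 rad.
Bracket: h₀ sin ϕ sin δ + cos ϕ cos δ sin h₀ = 1.7354×0.84989×0.10106 + 0.52696×0.99488×0.98649 = 0.149053 + 0.517179 = 0.666232.
Inverse-square distance factor (a/d)² = 0.9863² = 0.972788.
Q̄ = (S_0/π) × 0.972788 × [bracket] = (1361/π) × 0.972788 × 0.666232 = 280.8 W/m².

Q̄ ≈ 281 W/m²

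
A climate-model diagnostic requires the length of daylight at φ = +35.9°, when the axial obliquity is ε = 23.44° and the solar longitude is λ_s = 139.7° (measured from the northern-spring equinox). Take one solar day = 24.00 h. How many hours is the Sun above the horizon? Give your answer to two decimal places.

13.48 h

Solar declination: sin δ = sin ε · sin λ_s = sin 23.44° × sin 139.7° = 0.25729, so δ = +14.909°.
cos H₀ = −tan φ · tan δ = −tan(+35.9°) × tan(+14.909°) = -0.1927, so H₀ = 1.7647 rad = 101.11°.
Daylight = 2H₀/(2π) × 24.00 h = (1.7647/π) × 24.00 = 13.48 h.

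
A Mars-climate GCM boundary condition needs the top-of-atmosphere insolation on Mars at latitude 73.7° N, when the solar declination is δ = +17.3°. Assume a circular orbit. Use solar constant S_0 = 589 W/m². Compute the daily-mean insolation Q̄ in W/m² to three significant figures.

Q̄ ≈ 168 W/m²

cos h₀ = −tan(+73.7°) tan(+17.300°) = -1.0651 ≤ −1 ⇒ polar day, h₀ = π.
Bracket: h₀ sin ϕ sin δ + cos ϕ cos δ sin h₀ = 3.1416×0.95981×0.29737 + 0.28067×0.95476×0.00000 = 0.896671 + 0.000000 = 0.896671.
Q̄ = (S_0/π) × [bracket] = (589/π) × 0.896671 = 168.1 W/m².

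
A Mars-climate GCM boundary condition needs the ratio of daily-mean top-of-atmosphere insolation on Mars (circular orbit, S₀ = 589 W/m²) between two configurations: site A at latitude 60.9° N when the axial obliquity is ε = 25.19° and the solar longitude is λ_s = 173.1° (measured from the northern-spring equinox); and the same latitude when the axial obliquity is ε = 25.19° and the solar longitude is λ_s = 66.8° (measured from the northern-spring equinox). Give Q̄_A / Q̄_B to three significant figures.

— Configuration A (φ=+60.9°):
Solar declination: sin δ = sin ε · sin λ_s = sin 25.19° × sin 173.1° = 0.05113, so δ = +2.931°.
cos H₀ = −tan(+60.9°) tan(+2.931°) = -0.0920, H₀ = 1.6629 rad.
Bracket: H₀ sin φ sin δ + cos φ cos δ sin H₀ = 1.6629×0.87377×0.05113 + 0.48634×0.99869×0.99576 = 0.074291 + 0.483644 = 0.557935.
Q̄ = (S₀/π) × [bracket] = (589/π) × 0.557935 = 104.60 W/m².
— Configuration B (φ=+60.9°):
Solar declination: sin δ = sin ε · sin λ_s = sin 25.19° × sin 66.8° = 0.39120, so δ = +23.029°.
cos H₀ = −tan(+60.9°) tan(+23.029°) = -0.7637, H₀ = 2.4399 rad.
Bracket: H₀ sin φ sin δ + cos φ cos δ sin H₀ = 2.4399×0.87377×0.39120 + 0.48634×0.92030×0.64555 = 0.834004 + 0.288934 = 1.122938.
Q̄ = (S₀/π) × [bracket] = (589/π) × 1.122938 = 210.53 W/m².
Ratio Q̄_A / Q̄_B = 104.60 / 210.53 = 0.4968.

Q̄_A / Q̄_B ≈ 0.497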